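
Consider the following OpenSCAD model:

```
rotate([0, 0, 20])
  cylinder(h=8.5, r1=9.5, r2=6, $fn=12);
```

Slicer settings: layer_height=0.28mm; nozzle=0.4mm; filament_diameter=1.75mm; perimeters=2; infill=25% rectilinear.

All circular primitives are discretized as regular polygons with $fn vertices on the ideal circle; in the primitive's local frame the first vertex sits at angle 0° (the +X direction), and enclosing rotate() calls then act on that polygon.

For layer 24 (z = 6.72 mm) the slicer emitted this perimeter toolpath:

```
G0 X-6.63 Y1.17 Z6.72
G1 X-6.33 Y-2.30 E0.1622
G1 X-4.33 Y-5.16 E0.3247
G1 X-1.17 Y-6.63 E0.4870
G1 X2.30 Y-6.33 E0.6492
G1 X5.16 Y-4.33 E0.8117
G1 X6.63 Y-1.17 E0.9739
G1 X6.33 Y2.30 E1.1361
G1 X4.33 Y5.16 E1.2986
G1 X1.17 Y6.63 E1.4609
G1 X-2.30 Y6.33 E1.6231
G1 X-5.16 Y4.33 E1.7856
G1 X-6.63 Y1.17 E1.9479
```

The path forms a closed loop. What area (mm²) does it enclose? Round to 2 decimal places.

136.06 mm²

Apply the shoelace formula to the sequence of (X, Y) vertices; enclosed area = 136.06 mm².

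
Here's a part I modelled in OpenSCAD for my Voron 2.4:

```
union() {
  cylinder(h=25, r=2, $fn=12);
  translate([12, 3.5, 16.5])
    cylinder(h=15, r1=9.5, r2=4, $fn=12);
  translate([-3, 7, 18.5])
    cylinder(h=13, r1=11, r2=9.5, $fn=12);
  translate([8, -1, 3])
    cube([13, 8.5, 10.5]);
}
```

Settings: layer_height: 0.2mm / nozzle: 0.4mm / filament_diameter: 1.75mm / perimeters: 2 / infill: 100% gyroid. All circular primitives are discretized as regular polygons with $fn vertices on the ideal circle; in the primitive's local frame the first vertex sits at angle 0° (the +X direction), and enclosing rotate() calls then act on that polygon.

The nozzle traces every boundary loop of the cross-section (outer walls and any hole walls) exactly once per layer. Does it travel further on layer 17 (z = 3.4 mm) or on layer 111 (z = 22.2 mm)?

Layer 17 (z = 3.4): the cylinder: section is a regular 12-gon, circumradius r=2 (perimeter = 2·12·2.000·sin(180°/12) = 12.42 mm); the cone at (12, 3.5) is not intersected at this z (z outside [16.5, 31.5]); the cone at (-3, 7) does not reach this height (z outside [18.5, 31.5]); the cube at (8, -1) is present — its section is the full 13×8.5 rectangle (perimeter 43.00 mm); Merging all regions: the 2 present regions are separate (no shared area or edge), so areas and boundary lengths simply add and each stays a separate island — boundary = 55.42 mm. So its perimeter = 55.42 mm. Layer 111 (z = 22.2): the r=2 cylinder contributes a regular 12-gon of circumradius 2 (perimeter = 2·12·2.000·sin(180°/12) = 12.42 mm); the cone at (12, 3.5) contributes a regular 12-gon of circumradius 7.410 (interpolated between r1=9.5 and r2=4 at t=0.380) (perimeter = 2·12·7.410·sin(180°/12) = 46.03 mm); the cone at (-3, 7): at t=0.285 of its height the radius interpolates to r₁+(r₂−r₁)t = 10.573, giving a regular 12-gon of that circumradius (perimeter = 2·12·10.573·sin(180°/12) = 65.68 mm); the cube at (8, -1) is not intersected at this z (z outside [3, 13.5]); Taking the union: the regions partially overlap (shared area 24.31 mm²), so the edge portions inside another operand are dropped and the merged outline is re-measured after clipping — boundary = 94.49 mm. So its perimeter = 94.49 mm. Layer 111 is larger (94.49 vs 55.42 mm).

layer 111 (z = 22.2 mm)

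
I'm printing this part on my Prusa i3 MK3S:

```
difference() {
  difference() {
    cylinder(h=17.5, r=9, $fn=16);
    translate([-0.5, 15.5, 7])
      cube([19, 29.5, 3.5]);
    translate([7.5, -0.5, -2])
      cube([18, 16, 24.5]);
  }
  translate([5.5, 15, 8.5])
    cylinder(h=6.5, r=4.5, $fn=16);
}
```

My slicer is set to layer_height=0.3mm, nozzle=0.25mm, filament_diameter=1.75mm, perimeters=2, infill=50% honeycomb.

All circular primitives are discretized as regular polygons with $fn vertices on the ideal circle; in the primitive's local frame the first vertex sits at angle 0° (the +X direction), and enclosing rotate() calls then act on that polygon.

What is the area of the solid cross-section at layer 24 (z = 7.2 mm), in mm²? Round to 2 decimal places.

At z = 7.2 mm: the r=9 cylinder gives a regular 16-gon of circumradius 9 (constant along its height) (area = (16/2)·9.000²·sin(360°/16) = 247.98 mm²); the 19×29.5 cube at (-0.5, 15.5) contributes its full rectangle (area 560.50 mm²); the cube at (7.5, -0.5) (footprint 18×16) is included at this height (area 288.00 mm²); After the difference (first − rest): starting from the r=9 cylinder (247.98 mm²), the 19×29.5 cube at (-0.5, 15.5) misses the remaining region (no effect); the 18×16 cube at (7.5, -0.5) partially overlaps it — only the 5.21 mm² overlap (of its 288.00 mm²) is removed, clipping the outline — area = 242.77 mm²; the cylinder at (5.5, 15) is not intersected at this z (z outside [8.5, 15]); After the difference (first − rest): none of the subtracted shapes is present at this height, so that combined region is unchanged — area = 242.77 mm². Overall, the cross-section is a single solid region. Net area = 242.77 mm².

242.77 mm²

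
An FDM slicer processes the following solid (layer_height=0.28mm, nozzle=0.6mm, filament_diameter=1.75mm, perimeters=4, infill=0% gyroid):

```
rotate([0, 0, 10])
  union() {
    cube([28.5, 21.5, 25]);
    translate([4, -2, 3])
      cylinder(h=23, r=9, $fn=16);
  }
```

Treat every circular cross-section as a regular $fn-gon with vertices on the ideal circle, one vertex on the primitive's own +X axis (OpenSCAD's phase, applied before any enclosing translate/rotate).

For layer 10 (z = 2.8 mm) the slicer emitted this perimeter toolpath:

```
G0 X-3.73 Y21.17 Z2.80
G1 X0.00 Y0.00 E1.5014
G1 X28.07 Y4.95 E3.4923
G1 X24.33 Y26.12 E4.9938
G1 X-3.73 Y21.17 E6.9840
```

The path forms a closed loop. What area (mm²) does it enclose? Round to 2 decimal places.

Apply the shoelace formula to the sequence of (X, Y) vertices; enclosed area = 612.62 mm².

612.62 mm²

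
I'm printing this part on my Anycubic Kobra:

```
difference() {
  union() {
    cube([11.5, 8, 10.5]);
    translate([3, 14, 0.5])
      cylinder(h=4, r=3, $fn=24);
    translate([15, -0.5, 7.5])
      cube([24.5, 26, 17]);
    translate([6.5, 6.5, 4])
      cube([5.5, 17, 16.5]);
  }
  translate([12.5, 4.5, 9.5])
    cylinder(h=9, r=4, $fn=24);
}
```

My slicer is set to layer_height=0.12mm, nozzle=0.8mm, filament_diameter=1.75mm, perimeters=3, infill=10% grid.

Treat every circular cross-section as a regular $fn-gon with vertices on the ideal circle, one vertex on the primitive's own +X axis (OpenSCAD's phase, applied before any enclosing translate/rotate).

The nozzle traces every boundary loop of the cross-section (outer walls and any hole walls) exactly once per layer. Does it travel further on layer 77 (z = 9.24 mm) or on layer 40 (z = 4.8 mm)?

Layer 77 (z = 9.24): the cube is present — its section is the full 11.5×8 rectangle (perimeter 39.00 mm); the cylinder at (3, 14) is absent (z outside [0.5, 4.5]); the cube at (15, -0.5) is present — its section is the full 24.5×26 rectangle (perimeter 101.00 mm); the cube at (6.5, 6.5) is present — its section is the full 5.5×17 rectangle (perimeter 45.00 mm); Taking the union: the regions partially overlap (shared area 7.50 mm²), so the edge portions inside another operand are dropped and the merged outline is re-measured after clipping — boundary = 172.00 mm; the cylinder at (12.5, 4.5) does not reach this height (z outside [9.5, 18.5]); Taking the first minus the rest: none of the subtracted shapes is present at this height, so the result so far is unchanged — boundary = 172.00 mm. So its perimeter = 172.00 mm. Layer 40 (z = 4.8): the cube is present — its section is the full 11.5×8 rectangle (perimeter 39.00 mm); the cylinder at (3, 14) is absent (z outside [0.5, 4.5]); the cube at (15, -0.5) is not intersected at this z (z outside [7.5, 24.5]); the 5.5×17 cube at (6.5, 6.5) contributes its full rectangle (perimeter 45.00 mm); Merging all regions: the regions partially overlap (shared area 7.50 mm²), so the edge portions inside another operand are dropped and the merged outline is re-measured after clipping — boundary = 71.00 mm; the cylinder at (12.5, 4.5) is not intersected at this z (z outside [9.5, 18.5]); Subtracting the remaining from the first: none of the subtracted shapes is present at this height, so that combined region is unchanged — boundary = 71.00 mm. So its perimeter = 71.00 mm. Layer 77 is larger (172.00 vs 71.00 mm).

layer 77 (z = 9.24 mm)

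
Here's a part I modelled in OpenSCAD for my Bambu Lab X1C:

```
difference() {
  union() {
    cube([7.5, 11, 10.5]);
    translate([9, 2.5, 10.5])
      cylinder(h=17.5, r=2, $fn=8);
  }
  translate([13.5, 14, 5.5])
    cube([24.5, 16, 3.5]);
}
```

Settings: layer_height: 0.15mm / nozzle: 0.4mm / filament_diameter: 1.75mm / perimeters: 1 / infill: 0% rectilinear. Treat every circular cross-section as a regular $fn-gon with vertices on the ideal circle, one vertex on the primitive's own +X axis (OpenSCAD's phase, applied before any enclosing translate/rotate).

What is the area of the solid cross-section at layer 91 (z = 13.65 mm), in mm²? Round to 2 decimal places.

At z = 13.65 mm: the cube is not intersected at this z (z outside [0, 10.5]); the r=2 cylinder at (9, 2.5) gives a regular 8-gon of circumradius 2 (constant along its height) (area = (8/2)·2.000²·sin(360°/8) = 11.31 mm²); Combining (union): only the r=2 cylinder at (9, 2.5) is present, so the union is just that shape — area = 11.31 mm²; the cube at (13.5, 14) does not reach this height (z outside [5.5, 9]); After the difference (first − rest): none of the subtracted shapes is present at this height, so the result so far is unchanged — area = 11.31 mm². Overall, the cross-section is a single solid region. Net area = 11.31 mm².

11.31 mm²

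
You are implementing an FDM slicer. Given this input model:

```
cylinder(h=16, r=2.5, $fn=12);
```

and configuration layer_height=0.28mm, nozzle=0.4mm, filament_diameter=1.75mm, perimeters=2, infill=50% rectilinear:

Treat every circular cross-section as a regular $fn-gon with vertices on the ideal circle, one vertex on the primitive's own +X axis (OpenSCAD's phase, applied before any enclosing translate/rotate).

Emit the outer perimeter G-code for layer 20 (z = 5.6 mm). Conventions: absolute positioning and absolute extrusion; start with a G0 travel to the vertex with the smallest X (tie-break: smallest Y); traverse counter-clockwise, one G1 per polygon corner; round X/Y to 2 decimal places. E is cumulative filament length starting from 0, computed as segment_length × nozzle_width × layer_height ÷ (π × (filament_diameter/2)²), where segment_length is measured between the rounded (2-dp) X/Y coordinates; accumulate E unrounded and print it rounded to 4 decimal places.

G0 X-2.50 Y0.00 Z5.60
G1 X-2.17 Y-1.25 E0.0602
G1 X-1.25 Y-2.17 E0.1208
G1 X0.00 Y-2.50 E0.1810
G1 X1.25 Y-2.17 E0.2412
G1 X2.17 Y-1.25 E0.3018
G1 X2.50 Y0.00 E0.3620
G1 X2.17 Y1.25 E0.4222
G1 X1.25 Y2.17 E0.4827
G1 X0.00 Y2.50 E0.5429
G1 X-1.25 Y2.17 E0.6031
G1 X-2.17 Y1.25 E0.6637
G1 X-2.50 Y0.00 E0.7239

At z = 5.6 mm: the r=2.5 cylinder contributes a regular 12-gon of circumradius 2.5. The outline is a single polygon with 12 vertices. Extrusion per mm of travel: 0.4 × 0.28 / (π × 0.875²) = 0.046564. Accumulating E over each segment gives final E = 0.7239.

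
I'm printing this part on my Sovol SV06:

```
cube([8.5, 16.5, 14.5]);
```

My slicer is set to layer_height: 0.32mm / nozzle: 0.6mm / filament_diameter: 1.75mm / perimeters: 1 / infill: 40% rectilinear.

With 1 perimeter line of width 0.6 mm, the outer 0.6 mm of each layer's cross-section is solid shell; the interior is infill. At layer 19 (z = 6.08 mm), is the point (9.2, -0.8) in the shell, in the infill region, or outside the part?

outside

At z = 6.08 mm: the 8.5×16.5 cube contributes its full rectangle. Overall, the cross-section is a single solid region. The nearest boundary edge runs (0.00, 0.00)→(8.50, 0.00); distance from the point to it = 1.06 mm. The point is not inside any of the regions above, so it lies outside the cross-section (1.06 mm from the nearest boundary).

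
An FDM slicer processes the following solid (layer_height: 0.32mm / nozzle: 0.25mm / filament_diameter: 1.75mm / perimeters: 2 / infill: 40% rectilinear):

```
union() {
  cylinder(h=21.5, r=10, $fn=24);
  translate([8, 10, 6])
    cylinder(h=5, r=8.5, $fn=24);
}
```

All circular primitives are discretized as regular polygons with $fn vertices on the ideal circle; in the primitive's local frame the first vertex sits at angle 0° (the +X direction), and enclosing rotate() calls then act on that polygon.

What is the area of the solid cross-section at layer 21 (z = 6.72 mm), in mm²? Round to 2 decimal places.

484.31 mm²

At z = 6.72 mm: the cylinder: section is a regular 24-gon, circumradius r=10 (area = (24/2)·10.000²·sin(360°/24) = 310.58 mm²); the r=8.5 cylinder at (8, 10) contributes a regular 24-gon of circumradius 8.5 (area = (24/2)·8.500²·sin(360°/24) = 224.40 mm²); Taking the union: the regions partially overlap — summed areas 534.98 mm² minus the doubly-counted overlap 50.67 mm² gives 484.31 mm² — area = 484.31 mm². Overall, the cross-section is a single solid region. Net area = 484.31 mm².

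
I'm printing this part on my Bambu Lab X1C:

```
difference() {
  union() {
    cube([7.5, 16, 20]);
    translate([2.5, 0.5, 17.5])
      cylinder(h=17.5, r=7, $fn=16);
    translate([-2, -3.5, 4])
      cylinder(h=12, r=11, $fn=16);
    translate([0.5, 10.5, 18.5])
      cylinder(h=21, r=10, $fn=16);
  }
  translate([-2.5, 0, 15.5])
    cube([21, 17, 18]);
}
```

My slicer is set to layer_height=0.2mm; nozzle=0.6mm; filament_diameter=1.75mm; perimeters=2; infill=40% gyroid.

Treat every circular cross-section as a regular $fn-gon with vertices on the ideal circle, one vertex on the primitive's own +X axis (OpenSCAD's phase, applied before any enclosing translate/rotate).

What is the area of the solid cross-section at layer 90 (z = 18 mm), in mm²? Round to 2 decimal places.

75.29 mm²

At z = 18 mm: the cube (footprint 7.5×16) is included at this height (area 120.00 mm²); the cylinder at (2.5, 0.5): section is a regular 16-gon, circumradius r=7 (area = (16/2)·7.000²·sin(360°/16) = 150.01 mm²); the cylinder at (-2, -3.5) is absent (z outside [4, 16]); the cylinder at (0.5, 10.5) is absent (z outside [18.5, 39.5]); Taking the union: the regions partially overlap — summed areas 270.01 mm² minus the doubly-counted overlap 51.88 mm² gives 218.14 mm² — area = 218.14 mm²; the cube at (-2.5, 0) (footprint 21×17) is included at this height (area 357.00 mm²); Subtracting the remaining from the first: starting from the result so far (218.14 mm²), the 21×17 cube at (-2.5, 0) partially overlaps it — only the 142.85 mm² overlap (of its 357.00 mm²) is removed, clipping the outline — area = 75.29 mm². Overall, the cross-section is a single solid region. Net area = 75.29 mm².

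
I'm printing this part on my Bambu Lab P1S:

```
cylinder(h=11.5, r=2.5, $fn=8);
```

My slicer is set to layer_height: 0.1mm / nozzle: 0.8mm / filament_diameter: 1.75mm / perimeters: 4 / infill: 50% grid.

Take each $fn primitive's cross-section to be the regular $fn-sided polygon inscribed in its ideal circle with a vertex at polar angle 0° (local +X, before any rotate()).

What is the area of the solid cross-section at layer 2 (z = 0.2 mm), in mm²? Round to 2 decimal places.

17.68 mm²

At z = 0.2 mm: the r=2.5 cylinder gives a regular 8-gon of circumradius 2.5 (constant along its height) (area = (8/2)·2.500²·sin(360°/8) = 17.68 mm²). Overall, the cross-section is a single solid region. Net area = 17.68 mm².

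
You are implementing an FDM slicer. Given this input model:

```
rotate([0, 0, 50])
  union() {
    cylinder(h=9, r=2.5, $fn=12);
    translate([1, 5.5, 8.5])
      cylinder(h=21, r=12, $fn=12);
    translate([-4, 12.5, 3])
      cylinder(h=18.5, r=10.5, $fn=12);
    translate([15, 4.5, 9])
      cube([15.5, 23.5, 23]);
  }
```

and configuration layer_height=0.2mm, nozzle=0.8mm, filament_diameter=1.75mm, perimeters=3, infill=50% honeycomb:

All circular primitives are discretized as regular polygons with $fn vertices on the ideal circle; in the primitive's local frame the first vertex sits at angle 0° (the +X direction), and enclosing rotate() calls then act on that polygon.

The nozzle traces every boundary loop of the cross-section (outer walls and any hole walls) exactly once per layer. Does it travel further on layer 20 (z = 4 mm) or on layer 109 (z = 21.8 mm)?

Layer 20 (z = 4): the cylinder: section is a regular 12-gon, circumradius r=2.5 (perimeter = 2·12·2.500·sin(180°/12) = 15.53 mm); the cylinder at (1, 5.5) is not intersected at this z (z outside [8.5, 29.5]); the cylinder at (-4, 12.5): section is a regular 12-gon, circumradius r=10.5 (perimeter = 2·12·10.500·sin(180°/12) = 65.22 mm); the cube at (15, 4.5) does not reach this height (z outside [9, 32]); Merging all regions: the 2 present regions are separate (no shared area or edge), so areas and boundary lengths simply add and each stays a separate island — boundary = 80.75 mm; (rotated 50° about Z; rotation is an isometry so areas/perimeters/island counts are preserved). So its perimeter = 80.75 mm. Layer 109 (z = 21.8): the cylinder is absent (z outside [0, 9]); the cylinder at (1, 5.5): section is a regular 12-gon, circumradius r=12 (perimeter = 2·12·12.000·sin(180°/12) = 74.54 mm); the cylinder at (-4, 12.5) is absent (z outside [3, 21.5]); the cube at (15, 4.5) (footprint 15.5×23.5) is included at this height (perimeter 78.00 mm); Merging all regions: the 2 present regions are separate (no shared area or edge), so areas and boundary lengths simply add and each stays a separate island — boundary = 152.54 mm; (rotated 50° about Z; rotation is an isometry so areas/perimeters/island counts are preserved). So its perimeter = 152.54 mm. Layer 109 is larger (152.54 vs 80.75 mm).

layer 109 (z = 21.8 mm)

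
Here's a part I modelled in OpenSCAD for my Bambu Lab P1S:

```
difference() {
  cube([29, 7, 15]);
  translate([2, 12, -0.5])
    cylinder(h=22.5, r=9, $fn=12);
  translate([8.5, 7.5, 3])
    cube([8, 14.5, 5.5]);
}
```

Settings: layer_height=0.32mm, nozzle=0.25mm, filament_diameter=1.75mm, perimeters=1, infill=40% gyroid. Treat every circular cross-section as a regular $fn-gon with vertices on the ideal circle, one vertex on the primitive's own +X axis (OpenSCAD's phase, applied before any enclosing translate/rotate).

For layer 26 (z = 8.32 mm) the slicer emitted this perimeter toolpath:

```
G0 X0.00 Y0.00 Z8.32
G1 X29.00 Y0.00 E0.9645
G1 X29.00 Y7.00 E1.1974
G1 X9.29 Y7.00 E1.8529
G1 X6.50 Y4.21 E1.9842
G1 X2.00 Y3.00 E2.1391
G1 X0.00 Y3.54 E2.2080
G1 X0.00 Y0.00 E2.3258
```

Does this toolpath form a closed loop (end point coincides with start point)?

Start point (G0): (0.00, 0.00). End point (last G1): the path returns to the start — closed.

yes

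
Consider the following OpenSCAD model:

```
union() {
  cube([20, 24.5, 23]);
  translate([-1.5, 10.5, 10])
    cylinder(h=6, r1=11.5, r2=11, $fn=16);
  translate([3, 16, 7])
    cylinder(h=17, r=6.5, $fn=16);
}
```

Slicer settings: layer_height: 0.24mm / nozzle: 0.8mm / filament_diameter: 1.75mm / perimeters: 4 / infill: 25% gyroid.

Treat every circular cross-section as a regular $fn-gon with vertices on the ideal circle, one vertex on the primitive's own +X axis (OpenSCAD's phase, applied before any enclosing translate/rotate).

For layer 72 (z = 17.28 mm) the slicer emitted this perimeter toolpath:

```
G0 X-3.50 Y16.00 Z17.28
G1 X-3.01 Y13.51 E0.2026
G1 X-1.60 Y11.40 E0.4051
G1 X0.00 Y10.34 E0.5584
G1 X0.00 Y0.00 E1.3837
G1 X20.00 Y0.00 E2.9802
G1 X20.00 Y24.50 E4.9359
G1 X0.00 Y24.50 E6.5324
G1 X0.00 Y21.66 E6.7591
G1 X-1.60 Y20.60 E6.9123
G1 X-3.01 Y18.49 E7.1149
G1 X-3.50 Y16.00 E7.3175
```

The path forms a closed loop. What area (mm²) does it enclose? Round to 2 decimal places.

Apply the shoelace formula to the sequence of (X, Y) vertices; enclosed area = 517.63 mm².

517.63 mm²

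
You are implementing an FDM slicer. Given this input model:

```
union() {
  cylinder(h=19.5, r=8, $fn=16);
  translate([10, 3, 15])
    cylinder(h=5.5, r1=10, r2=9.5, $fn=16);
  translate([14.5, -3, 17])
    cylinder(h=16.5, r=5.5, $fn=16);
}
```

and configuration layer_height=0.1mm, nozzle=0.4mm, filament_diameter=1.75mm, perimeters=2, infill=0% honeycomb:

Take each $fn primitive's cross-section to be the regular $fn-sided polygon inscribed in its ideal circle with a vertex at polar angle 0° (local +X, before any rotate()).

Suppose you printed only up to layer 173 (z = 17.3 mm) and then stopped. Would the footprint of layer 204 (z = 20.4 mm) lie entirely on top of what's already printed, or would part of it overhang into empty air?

Compare the two slices. At z = 17.3: the cylinder: section is a regular 16-gon, circumradius r=8 (area = (16/2)·8.000²·sin(360°/16) = 195.93 mm²); the cone at (10, 3) contributes a regular 16-gon of circumradius 9.791 (interpolated between r1=10 and r2=9.5 at t=0.418) (area = (16/2)·9.791²·sin(360°/16) = 293.48 mm²); the cylinder at (14.5, -3): section is a regular 16-gon, circumradius r=5.5 (area = (16/2)·5.500²·sin(360°/16) = 92.61 mm²); Combining (union): the regions partially overlap — summed areas 582.02 mm² minus the doubly-counted overlap 133.67 mm² gives 448.35 mm² — area = 448.35 mm². At z = 20.4: the cylinder is not intersected at this z (z outside [0, 19.5]); the cone at (10, 3) (r1=10→r2=9.5) has section circumradius 9.509 here — a regular 16-gon (area = (16/2)·9.509²·sin(360°/16) = 276.83 mm²); the cylinder at (14.5, -3): section is a regular 16-gon, circumradius r=5.5 (area = (16/2)·5.500²·sin(360°/16) = 92.61 mm²); Merging all regions: the regions partially overlap — summed areas 369.44 mm² minus the doubly-counted overlap 60.79 mm² gives 308.64 mm² — area = 308.64 mm². Checking containment: the cross-section at z = 20.4 is a subset of the cross-section at z = 17.3.

entirely on top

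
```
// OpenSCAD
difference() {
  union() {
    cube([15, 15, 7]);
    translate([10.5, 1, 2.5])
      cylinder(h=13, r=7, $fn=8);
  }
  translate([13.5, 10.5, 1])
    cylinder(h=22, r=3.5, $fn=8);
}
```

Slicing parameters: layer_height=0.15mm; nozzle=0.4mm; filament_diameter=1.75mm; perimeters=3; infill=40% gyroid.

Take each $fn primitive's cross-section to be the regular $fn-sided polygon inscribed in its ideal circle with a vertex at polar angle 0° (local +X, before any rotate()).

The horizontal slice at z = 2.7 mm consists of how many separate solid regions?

At z = 2.7 mm: the 15×15 cube contributes its full rectangle; the r=7 cylinder at (10.5, 1) contributes a regular 8-gon of circumradius 7; Combining (union): the regions partially overlap (shared area 73.25 mm²), so overlapping operands fuse into one piece — 1 connected region; the r=3.5 cylinder at (13.5, 10.5) gives a regular 8-gon of circumradius 3.5 (constant along its height); Taking the first minus the rest: starting from that combined region, the r=3.5 cylinder at (13.5, 10.5) partially overlaps it — only the 26.89 mm² overlap (of its 34.65 mm²) is removed, clipping the outline — 1 connected region. The result has 1 disconnected region.

1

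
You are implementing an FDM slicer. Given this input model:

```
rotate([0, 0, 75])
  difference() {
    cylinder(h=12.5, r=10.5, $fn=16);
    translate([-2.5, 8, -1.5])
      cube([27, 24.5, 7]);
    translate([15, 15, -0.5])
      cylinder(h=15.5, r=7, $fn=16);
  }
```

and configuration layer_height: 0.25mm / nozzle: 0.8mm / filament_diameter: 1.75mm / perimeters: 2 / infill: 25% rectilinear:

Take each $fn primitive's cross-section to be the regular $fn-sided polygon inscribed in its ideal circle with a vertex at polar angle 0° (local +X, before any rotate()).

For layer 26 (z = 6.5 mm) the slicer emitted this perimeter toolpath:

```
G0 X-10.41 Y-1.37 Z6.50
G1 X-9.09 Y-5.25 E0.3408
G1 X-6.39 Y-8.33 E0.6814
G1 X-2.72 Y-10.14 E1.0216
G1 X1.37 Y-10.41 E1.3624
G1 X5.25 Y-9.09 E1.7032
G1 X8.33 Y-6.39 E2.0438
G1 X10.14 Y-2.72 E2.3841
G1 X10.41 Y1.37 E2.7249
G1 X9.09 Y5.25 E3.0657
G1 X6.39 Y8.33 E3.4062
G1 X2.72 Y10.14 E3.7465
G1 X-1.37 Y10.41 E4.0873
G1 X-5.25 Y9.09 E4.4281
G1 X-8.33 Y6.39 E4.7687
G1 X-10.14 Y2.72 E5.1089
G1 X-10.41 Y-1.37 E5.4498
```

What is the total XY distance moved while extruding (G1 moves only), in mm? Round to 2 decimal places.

Sum the Euclidean lengths of each G1 segment: total = 65.54 mm.

65.54 mm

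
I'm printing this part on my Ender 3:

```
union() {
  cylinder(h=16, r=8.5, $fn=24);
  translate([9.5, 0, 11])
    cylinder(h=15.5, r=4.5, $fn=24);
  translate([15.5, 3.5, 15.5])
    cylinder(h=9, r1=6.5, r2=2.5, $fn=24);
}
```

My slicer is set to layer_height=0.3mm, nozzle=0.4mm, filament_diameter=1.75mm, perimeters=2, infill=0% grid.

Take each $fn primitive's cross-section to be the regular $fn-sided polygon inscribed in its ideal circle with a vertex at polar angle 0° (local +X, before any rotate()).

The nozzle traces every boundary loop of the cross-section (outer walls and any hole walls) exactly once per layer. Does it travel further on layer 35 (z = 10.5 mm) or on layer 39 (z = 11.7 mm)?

Layer 35 (z = 10.5): the r=8.5 cylinder gives a regular 24-gon of circumradius 8.5 (constant along its height) (perimeter = 2·24·8.500·sin(180°/24) = 53.25 mm); the cylinder at (9.5, 0) is not intersected at this z (z outside [11, 26.5]); the cone at (15.5, 3.5) is not intersected at this z (z outside [15.5, 24.5]); Combining (union): only the r=8.5 cylinder is present, so the union is just that shape — boundary = 53.25 mm. So its perimeter = 53.25 mm. Layer 39 (z = 11.7): the r=8.5 cylinder gives a regular 24-gon of circumradius 8.5 (constant along its height) (perimeter = 2·24·8.500·sin(180°/24) = 53.25 mm); the r=4.5 cylinder at (9.5, 0) gives a regular 24-gon of circumradius 4.5 (constant along its height) (perimeter = 2·24·4.500·sin(180°/24) = 28.19 mm); the cone at (15.5, 3.5) is absent (z outside [15.5, 24.5]); Taking the union: the regions partially overlap (shared area 19.15 mm²), so the edge portions inside another operand are dropped and the merged outline is re-measured after clipping — boundary = 63.27 mm. So its perimeter = 63.27 mm. Layer 39 is larger (63.27 vs 53.25 mm).

layer 39 (z = 11.7 mm)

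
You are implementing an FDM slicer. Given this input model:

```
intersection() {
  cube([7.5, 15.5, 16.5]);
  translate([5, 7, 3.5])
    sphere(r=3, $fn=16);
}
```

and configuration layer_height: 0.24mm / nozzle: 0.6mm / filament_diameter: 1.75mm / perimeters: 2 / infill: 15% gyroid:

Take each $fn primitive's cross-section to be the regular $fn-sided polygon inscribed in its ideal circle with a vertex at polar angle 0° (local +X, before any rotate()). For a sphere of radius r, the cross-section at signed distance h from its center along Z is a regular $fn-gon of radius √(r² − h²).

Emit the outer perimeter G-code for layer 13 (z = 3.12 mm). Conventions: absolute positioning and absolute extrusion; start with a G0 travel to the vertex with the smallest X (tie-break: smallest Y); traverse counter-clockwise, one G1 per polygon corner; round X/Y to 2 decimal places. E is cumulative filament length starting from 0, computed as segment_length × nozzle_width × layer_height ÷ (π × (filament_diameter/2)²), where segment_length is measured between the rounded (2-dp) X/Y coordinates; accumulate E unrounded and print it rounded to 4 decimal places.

At z = 3.12 mm: the cube (footprint 7.5×15.5) is included at this height; the r=3 sphere at (5, 7) slices to a regular 16-gon of circumradius 2.976 (√(r²−h²) with h=0.38 from center); Taking the intersection: the r=3 sphere at (5, 7) partially overlaps the 7.5×15.5 cube; clipping to the common part keeps 26.19 mm² — 1 connected region. The outline is a single polygon with 15 vertices. Extrusion per mm of travel: 0.6 × 0.24 / (π × 0.875²) = 0.059868. Accumulating E over each segment gives final E = 1.1004.

G0 X2.02 Y7.00 Z3.12
G1 X2.25 Y5.86 E0.0696
G1 X2.90 Y4.90 E0.1390
G1 X3.86 Y4.25 E0.2084
G1 X5.00 Y4.02 E0.2781
G1 X6.14 Y4.25 E0.3477
G1 X7.10 Y4.90 E0.4171
G1 X7.50 Y5.49 E0.4598
G1 X7.50 Y8.51 E0.6406
G1 X7.10 Y9.10 E0.6833
G1 X6.14 Y9.75 E0.7527
G1 X5.00 Y9.98 E0.8223
G1 X3.86 Y9.75 E0.8919
G1 X2.90 Y9.10 E0.9613
G1 X2.25 Y8.14 E1.0307
G1 X2.02 Y7.00 E1.1004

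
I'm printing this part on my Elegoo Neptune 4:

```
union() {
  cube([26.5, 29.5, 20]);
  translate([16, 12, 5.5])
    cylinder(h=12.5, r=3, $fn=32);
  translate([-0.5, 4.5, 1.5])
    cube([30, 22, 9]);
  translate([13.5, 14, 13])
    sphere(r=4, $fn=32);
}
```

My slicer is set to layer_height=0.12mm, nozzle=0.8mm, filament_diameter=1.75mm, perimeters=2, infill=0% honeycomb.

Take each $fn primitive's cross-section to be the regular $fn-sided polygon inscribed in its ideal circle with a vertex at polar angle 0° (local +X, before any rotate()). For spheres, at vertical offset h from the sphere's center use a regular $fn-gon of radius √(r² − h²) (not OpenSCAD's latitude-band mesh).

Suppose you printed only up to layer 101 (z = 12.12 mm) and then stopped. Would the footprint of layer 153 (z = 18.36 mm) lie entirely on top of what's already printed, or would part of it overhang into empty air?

entirely on top

Compare the two slices. At z = 12.12: the cube is present — its section is the full 26.5×29.5 rectangle (area 781.75 mm²); the cylinder at (16, 12): section is a regular 32-gon, circumradius r=3 (area = (32/2)·3.000²·sin(360°/32) = 28.09 mm²); the cube at (-0.5, 4.5) is not intersected at this z (z outside [1.5, 10.5]); the r=4 sphere at (13.5, 14) contributes a regular 32-gon of circumradius √(4²−0.88²) = 3.902 (area = (32/2)·3.902²·sin(360°/32) = 47.53 mm²); Merging all regions: the regions partially overlap — summed areas 857.37 mm² minus the doubly-counted overlap 75.62 mm² gives 781.75 mm² — area = 781.75 mm². At z = 18.36: the cube (footprint 26.5×29.5) is included at this height (area 781.75 mm²); the cylinder at (16, 12) does not reach this height (z outside [5.5, 18]); the cube at (-0.5, 4.5) does not reach this height (z outside [1.5, 10.5]); the sphere at (13.5, 14) is absent (|z−center|=5.360 > r=4); Merging all regions: only the 26.5×29.5 cube is present, so the union is just that shape — area = 781.75 mm². Checking containment: the cross-section at z = 18.36 is a subset of the cross-section at z = 12.12.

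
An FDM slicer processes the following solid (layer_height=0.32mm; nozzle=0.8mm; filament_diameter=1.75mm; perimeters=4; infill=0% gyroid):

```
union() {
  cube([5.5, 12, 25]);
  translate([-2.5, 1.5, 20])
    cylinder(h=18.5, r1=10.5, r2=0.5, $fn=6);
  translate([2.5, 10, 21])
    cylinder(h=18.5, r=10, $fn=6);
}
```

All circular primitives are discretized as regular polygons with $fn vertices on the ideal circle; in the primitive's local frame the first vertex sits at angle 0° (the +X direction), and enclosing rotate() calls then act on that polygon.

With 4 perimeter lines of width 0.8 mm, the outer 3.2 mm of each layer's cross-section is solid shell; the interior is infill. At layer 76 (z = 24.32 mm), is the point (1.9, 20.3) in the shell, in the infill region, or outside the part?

At z = 24.32 mm: the 5.5×12 cube contributes its full rectangle; the cone at (-2.5, 1.5) (r1=10.5→r2=0.5) has section circumradius 8.165 here — a regular 6-gon; the r=10 cylinder at (2.5, 10) contributes a regular 6-gon of circumradius 10; Merging all regions: the regions partially overlap (shared area 125.27 mm²), so overlapping operands fuse into one piece — 1 connected region. Overall, the cross-section is a single solid region. The nearest boundary edge runs (-2.50, 18.66)→(7.50, 18.66); distance from the point to it = 1.64 mm. The point is not inside any of the regions above, so it lies outside the cross-section (1.64 mm from the nearest boundary).

outside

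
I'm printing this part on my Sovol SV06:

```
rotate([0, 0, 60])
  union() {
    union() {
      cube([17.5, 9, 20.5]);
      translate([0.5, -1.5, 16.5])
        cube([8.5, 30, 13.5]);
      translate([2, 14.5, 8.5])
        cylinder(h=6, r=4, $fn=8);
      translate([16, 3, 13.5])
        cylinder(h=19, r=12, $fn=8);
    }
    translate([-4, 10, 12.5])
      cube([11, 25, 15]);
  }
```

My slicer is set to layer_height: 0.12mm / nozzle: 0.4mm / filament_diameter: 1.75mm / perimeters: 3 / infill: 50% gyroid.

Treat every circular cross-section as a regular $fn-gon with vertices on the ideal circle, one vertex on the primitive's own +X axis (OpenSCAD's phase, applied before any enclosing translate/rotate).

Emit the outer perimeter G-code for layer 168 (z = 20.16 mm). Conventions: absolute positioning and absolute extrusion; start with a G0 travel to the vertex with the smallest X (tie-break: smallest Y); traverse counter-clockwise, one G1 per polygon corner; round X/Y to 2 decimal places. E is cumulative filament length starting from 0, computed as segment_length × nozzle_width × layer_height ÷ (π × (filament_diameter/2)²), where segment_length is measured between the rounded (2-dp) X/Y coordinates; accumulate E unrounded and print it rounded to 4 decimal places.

G0 X-32.31 Y14.04 Z20.16
G1 X-10.66 Y1.54 E0.4989
G1 X-8.41 Y5.43 E0.5886
G1 X-7.54 Y4.93 E0.6086
G1 X-7.79 Y4.50 E0.6185
G1 X0.00 Y0.00 E0.7981
G1 X0.25 Y0.43 E0.8080
G1 X1.55 Y-0.32 E0.8379
G1 X4.23 Y4.33 E0.9450
G1 X8.51 Y3.77 E1.0312
G1 X15.79 Y9.36 E1.2143
G1 X16.99 Y18.46 E1.3975
G1 X11.40 Y25.75 E1.5808
G1 X2.30 Y26.95 E1.7640
G1 X-4.99 Y21.36 E1.9473
G1 X-5.98 Y13.84 E2.0987
G1 X-20.18 Y22.04 E2.4259
G1 X-21.18 Y20.31 E2.4658
G1 X-26.81 Y23.56 E2.5955
G1 X-32.31 Y14.04 E2.8150

At z = 20.16 mm: the cube is present — its section is the full 17.5×9 rectangle; the cube at (0.5, -1.5) is present — its section is the full 8.5×30 rectangle; the cylinder at (2, 14.5) is not intersected at this z (z outside [8.5, 14.5]); the cylinder at (16, 3): section is a regular 8-gon, circumradius r=12; Merging all regions: the regions partially overlap (shared area 199.28 mm²), so overlapping operands fuse into one piece — 1 connected region; the cube at (-4, 10) (footprint 11×25) is included at this height; Merging all regions: the regions partially overlap (shared area 120.25 mm²), so overlapping operands fuse into one piece — 1 connected region; (whole slice rotated 60° about Z — lengths, areas and connectivity unchanged). The outline is a single polygon with 19 vertices. Extrusion per mm of travel: 0.4 × 0.12 / (π × 0.875²) = 0.019956. Accumulating E over each segment gives final E = 2.8150.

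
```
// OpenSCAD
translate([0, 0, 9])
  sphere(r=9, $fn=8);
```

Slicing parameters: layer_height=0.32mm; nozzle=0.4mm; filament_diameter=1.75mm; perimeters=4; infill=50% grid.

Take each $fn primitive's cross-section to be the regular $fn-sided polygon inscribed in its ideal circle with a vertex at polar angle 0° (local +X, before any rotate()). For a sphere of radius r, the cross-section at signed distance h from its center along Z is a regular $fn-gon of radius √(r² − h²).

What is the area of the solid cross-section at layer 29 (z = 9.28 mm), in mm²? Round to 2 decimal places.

At z = 9.28 mm: the r=9 sphere slices to a regular 8-gon of circumradius 8.996 (√(r²−h²) with h=0.28 from center) (area = (8/2)·8.996²·sin(360°/8) = 228.88 mm²). Overall, the cross-section is a single solid region. Net area = 228.88 mm².

228.88 mm²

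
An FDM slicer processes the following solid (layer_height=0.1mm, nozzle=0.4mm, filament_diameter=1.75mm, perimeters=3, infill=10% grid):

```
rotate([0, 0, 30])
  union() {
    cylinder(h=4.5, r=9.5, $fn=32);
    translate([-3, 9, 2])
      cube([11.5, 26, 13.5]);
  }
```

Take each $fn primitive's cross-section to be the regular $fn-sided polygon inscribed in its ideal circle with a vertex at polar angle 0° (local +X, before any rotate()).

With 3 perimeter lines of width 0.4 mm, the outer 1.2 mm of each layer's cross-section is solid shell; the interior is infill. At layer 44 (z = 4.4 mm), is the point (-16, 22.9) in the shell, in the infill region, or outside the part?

shell

At z = 4.4 mm: the r=9.5 cylinder contributes a regular 32-gon of circumradius 9.5; the 11.5×26 cube at (-3, 9) contributes its full rectangle; Combining (union): the regions partially overlap (shared area 1.85 mm²), so overlapping operands fuse into one piece — 1 connected region; (whole slice rotated 30° about Z — lengths, areas and connectivity unchanged). Overall, the cross-section is a single solid region. Undo the 30° rotation: the query point maps to (-2.406, 27.832) in the un-rotated model frame. The nearest boundary edge runs (-3.00, 9.00)→(-3.00, 35.00); distance from the point to it = 0.59 mm. The point is inside the cross-section, 0.59 mm from the nearest boundary — within the 1.2 mm shell band (3 × 0.4).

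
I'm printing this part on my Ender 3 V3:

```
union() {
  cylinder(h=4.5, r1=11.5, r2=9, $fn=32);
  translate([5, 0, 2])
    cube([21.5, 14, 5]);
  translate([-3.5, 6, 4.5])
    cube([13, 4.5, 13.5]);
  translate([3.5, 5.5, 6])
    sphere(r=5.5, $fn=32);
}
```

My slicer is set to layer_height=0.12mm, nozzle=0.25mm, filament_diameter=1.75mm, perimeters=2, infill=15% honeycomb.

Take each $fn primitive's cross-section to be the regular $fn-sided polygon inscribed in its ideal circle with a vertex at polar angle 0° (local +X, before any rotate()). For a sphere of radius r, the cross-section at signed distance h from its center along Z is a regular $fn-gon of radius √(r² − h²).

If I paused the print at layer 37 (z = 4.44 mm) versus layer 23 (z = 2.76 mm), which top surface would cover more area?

layer 23 (z = 2.76 mm)

Layer 37 (z = 4.44): the cone: at t=0.987 of its height the radius interpolates to r₁+(r₂−r₁)t = 9.033, giving a regular 32-gon of that circumradius (area = (32/2)·9.033²·sin(360°/32) = 254.71 mm²); the cube at (5, 0) (footprint 21.5×14) is included at this height (area 301.00 mm²); the cube at (-3.5, 6) is not intersected at this z (z outside [4.5, 18]); the sphere at (3.5, 5.5): section is a regular 32-gon, circumradius = √(r²−h²) = √(5.5²−1.56²) = 5.274 (area = (32/2)·5.274²·sin(360°/32) = 86.83 mm²); Merging all regions: the regions partially overlap — summed areas 642.54 mm² minus the doubly-counted overlap 98.21 mm² gives 544.33 mm² — area = 544.33 mm². So its area = 544.33 mm². Layer 23 (z = 2.76): the cone contributes a regular 32-gon of circumradius 9.967 (interpolated between r1=11.5 and r2=9 at t=0.613) (area = (32/2)·9.967²·sin(360°/32) = 310.07 mm²); the 21.5×14 cube at (5, 0) contributes its full rectangle (area 301.00 mm²); the cube at (-3.5, 6) is not intersected at this z (z outside [4.5, 18]); the sphere at (3.5, 5.5): section is a regular 32-gon, circumradius = √(r²−h²) = √(5.5²−3.24²) = 4.444 (area = (32/2)·4.444²·sin(360°/32) = 61.66 mm²); Taking the union: the regions partially overlap — summed areas 672.72 mm² minus the doubly-counted overlap 89.90 mm² gives 582.82 mm² — area = 582.82 mm². So its area = 582.82 mm². Layer 23 is larger (582.82 vs 544.33 mm²).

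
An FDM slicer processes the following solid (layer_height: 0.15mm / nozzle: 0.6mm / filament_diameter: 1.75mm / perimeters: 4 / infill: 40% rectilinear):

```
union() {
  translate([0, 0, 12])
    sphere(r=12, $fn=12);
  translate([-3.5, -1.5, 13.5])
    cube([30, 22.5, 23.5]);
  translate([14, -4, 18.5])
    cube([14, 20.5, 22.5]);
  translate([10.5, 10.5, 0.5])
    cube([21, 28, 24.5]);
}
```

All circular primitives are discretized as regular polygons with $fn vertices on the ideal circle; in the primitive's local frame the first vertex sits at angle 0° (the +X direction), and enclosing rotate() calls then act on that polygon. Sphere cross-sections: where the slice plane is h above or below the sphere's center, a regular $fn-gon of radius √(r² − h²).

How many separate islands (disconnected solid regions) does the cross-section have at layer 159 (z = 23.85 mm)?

1

At z = 23.85 mm: the sphere: section is a regular 12-gon, circumradius = √(r²−h²) = √(12²−11.85²) = 1.891; the cube at (-3.5, -1.5) (footprint 30×22.5) is included at this height; the cube at (14, -4) (footprint 14×20.5) is included at this height; the cube at (10.5, 10.5) is present — its section is the full 21×28 rectangle; Combining (union): the regions partially overlap (shared area 412.21 mm²), so overlapping operands fuse into one piece — 1 connected region. Overall, the cross-section is a single solid region. Island count = 1.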